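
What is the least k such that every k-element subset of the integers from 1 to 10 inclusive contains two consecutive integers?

Partition {1, …, 10} into 5 pairs: {1,2}, {3,4}, …, {9,10}.
Choosing 5 integers — say the 5 even numbers 2, 4, …, 10 — takes one from each pair and avoids the property.
Choosing 6 forces two into the same pair by pigeonhole, and those are consecutive. So 6.

6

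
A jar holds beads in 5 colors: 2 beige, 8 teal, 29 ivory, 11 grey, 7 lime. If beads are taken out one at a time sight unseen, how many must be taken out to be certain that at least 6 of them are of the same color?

23

Treat the 5 colors as pigeonholes.
In the worst case we take at most 5 of each color, but all 2 beige (fewer than 5), giving 2 + 5 + 5 + 5 + 5 = 22.
One more bead then forces some color to 6, so 22 + 1 = 23.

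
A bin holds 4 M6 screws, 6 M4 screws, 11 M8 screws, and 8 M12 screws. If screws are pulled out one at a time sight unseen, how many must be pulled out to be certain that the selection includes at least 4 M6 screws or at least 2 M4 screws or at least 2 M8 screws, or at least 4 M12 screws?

9

The worst case stops just short of every target: 3 M6, 1 M4, 1 M8, 3 M12 — 3 + 1 + 1 + 3 = 8 screws.
One more screw must push some size to its target, so 8 + 1 = 9.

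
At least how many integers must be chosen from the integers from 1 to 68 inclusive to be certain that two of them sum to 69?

Partition {1, …, 68} into 34 pairs: {1,68}, {2,67}, …, {34,35}.
Choosing 34 integers — say the integers 1 through 34 — takes one from each pair and avoids the property.
Choosing 35 forces two into the same pair by pigeonhole, and those sum to 69. So 35.

35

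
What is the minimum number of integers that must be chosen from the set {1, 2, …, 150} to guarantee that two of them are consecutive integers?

Partition {1, …, 150} into 75 pairs: {1,2}, {3,4}, …, {149,150}.
Choosing 75 integers — say the 75 even numbers 2, 4, …, 150 — takes one from each pair and avoids the property.
Choosing 76 forces two into the same pair by pigeonhole, and those are consecutive. So 76.

76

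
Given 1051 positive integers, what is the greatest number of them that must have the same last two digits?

11

If each of the 100 possible two-digit endings held at most 10, the total would be at most 100 × 10 = 1000 < 1051, a contradiction.
So at least one holds ⌈1051/100⌉ = 11.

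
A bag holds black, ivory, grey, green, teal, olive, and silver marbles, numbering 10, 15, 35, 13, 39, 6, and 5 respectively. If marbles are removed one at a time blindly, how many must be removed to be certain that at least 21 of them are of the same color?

Treat the 7 colors as pigeonholes.
In the worst case we take at most 20 of each color, but all 10 black, all 15 ivory, all 13 green, all 6 olive, and all 5 silver (fewer than 20), giving 10 + 15 + 20 + 13 + 20 + 6 + 5 = 89.
One more marble then forces some color to 21, so 89 + 1 = 90.

90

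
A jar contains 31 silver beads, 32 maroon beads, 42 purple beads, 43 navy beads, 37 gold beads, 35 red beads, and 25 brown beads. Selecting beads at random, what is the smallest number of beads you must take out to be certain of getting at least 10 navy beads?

To avoid navy beads as long as possible, exhaust the other 6 colors first.
The worst case draws every non-navy bead first: 31 + 32 + 42 + 37 + 35 + 25 = 202.
The next 10 draws are then forced to be navy, giving 202 + 10 = 212.

212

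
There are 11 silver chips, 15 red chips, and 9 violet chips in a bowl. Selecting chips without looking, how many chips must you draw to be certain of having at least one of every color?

27

The hardest color to obtain is violet: we could draw every other chip first — 35 − 9 = 26 chips — without a single violet one.
The next draw must be violet, so 26 + 1 = 27.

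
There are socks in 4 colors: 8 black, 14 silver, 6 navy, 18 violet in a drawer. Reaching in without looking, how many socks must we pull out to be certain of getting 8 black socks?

46

The worst case draws every non-black sock first: 14 + 6 + 18 = 38.
The next 8 draws are then forced to be black, giving 38 + 8 = 46.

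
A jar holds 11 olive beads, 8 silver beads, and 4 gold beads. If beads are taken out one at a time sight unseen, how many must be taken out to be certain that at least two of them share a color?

4

The worst case takes 1 bead of each color without reaching 2 of any: 3 × 1 = 3.
The next bead must bring some color to 2, so 3 + 1 = 4.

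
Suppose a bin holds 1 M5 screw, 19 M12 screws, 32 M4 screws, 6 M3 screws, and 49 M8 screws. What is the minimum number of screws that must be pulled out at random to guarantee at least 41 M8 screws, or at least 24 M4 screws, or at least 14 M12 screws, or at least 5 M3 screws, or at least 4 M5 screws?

Each of the 5 sizes has its own threshold; avoid all of them simultaneously.
The worst case stops just short of every target: all 1 M5, 13 M12, 23 M4, 4 M3, 40 M8 — 1 + 13 + 23 + 4 + 40 = 81 screws.
One more screw must push some size to its target, so 81 + 1 = 82.

82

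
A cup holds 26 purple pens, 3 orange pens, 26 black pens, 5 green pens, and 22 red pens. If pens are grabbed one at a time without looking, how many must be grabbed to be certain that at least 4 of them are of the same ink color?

16

The worst case takes 3 pens of each ink color without reaching 4 of any: 5 × 3 = 15.
The next pen must bring some ink color to 4, so 15 + 1 = 16.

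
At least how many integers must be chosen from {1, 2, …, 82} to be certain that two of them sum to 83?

42

Partition {1, …, 82} into 41 pairs: {1,82}, {2,81}, …, {41,42}.
Choosing 41 integers — say the integers 1 through 41 — takes one from each pair and avoids the property.
Choosing 42 forces two into the same pair by pigeonhole, and those sum to 83. So 42.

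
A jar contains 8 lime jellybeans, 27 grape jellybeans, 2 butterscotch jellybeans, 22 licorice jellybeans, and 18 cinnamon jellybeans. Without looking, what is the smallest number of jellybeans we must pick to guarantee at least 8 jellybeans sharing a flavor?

31

In the worst case we take at most 7 of each flavor, but all 2 butterscotch (fewer than 7), giving 7 + 7 + 2 + 7 + 7 = 30.
One more jellybean then forces some flavor to 8, so 30 + 1 = 31.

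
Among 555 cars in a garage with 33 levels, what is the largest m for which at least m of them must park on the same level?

17

If each of the 33 levels held at most 16, the total would be at most 33 × 16 = 528 < 555, a contradiction.
So at least one holds ⌈555/33⌉ = 17.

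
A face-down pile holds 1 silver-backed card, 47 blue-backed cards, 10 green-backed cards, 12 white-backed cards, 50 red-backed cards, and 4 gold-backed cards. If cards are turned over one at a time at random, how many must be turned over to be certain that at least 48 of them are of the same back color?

Treat the 6 back colors as pigeonholes.
In the worst case we take at most 47 of each back color, but all 1 silver-backed, all 10 green-backed, all 12 white-backed, and all 4 gold-backed (fewer than 47), giving 1 + 47 + 10 + 12 + 47 + 4 = 121.
One more card then forces some back color to 48, so 121 + 1 = 122.

122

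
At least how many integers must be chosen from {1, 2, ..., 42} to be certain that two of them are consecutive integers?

Partition {1, …, 42} into 21 pairs: {1,2}, {3,4}, …, {41,42}.
Choosing 21 integers — say the 21 even numbers 2, 4, …, 42 — takes one from each pair and avoids the property.
Choosing 22 forces two into the same pair by pigeonhole, and those are consecutive. So 22.

22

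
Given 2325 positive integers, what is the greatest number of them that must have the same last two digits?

24

There are 100 possible two-digit endings, which serve as the pigeonholes.
If each of the 100 possible two-digit endings held at most 23, the total would be at most 100 × 23 = 2300 < 2325, a contradiction.
So at least one holds ⌈2325/100⌉ = 24.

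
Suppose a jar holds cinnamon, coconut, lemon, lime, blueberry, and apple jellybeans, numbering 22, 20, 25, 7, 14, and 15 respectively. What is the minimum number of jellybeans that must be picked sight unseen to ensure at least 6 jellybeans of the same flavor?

The worst case takes 5 jellybeans of each flavor without reaching 6 of any: 6 × 5 = 30.
The next jellybean must bring some flavor to 6, so 30 + 1 = 31.

31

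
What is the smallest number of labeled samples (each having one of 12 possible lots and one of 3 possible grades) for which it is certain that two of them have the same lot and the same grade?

There are 12 × 3 = 36 (lot, grade) combinations acting as pigeonholes.
With 36 labeled samples we could place one in each, avoiding any repeat.
One more forces some (lot, grade) pair to hold 2, so 36 + 1 = 37.

37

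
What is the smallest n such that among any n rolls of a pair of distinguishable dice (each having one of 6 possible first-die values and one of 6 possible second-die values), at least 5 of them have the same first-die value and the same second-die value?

145

There are 6 × 6 = 36 (first-die value, second-die value) combinations acting as pigeonholes.
With 36 × 4 = 144 rolls of a pair of distinguishable dice we could place exactly 4 in each, with no (first-die value, second-die value) pair reaching 5.
One more forces some (first-die value, second-die value) pair to hold 5, so 144 + 1 = 145.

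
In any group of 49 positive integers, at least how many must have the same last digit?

5

There are 10 possible last digits, which serve as the pigeonholes.
If each of the 10 possible last digits held at most 4, the total would be at most 10 × 4 = 40 < 49, a contradiction.
So at least one holds ⌈49/10⌉ = 5.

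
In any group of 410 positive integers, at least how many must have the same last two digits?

5

The 410 positive integers fall into 100 possible two-digit endings.
If each of the 100 possible two-digit endings held at most 4, the total would be at most 100 × 4 = 400 < 410, a contradiction.
So at least one holds ⌈410/100⌉ = 5.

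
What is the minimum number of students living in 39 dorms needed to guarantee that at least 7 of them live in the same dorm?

235

There are 39 dorms acting as pigeonholes.
With 39 × 6 = 234 students we could place exactly 6 in each, with no class reaching 7.
One more forces some class to hold 7, so 234 + 1 = 235.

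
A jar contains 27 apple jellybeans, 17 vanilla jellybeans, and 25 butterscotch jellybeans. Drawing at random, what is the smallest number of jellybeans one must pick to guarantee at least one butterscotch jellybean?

45

The worst case draws every non-butterscotch jellybean first: 27 + 17 = 44.
The next draw is then forced to be butterscotch, giving 44 + 1 = 45.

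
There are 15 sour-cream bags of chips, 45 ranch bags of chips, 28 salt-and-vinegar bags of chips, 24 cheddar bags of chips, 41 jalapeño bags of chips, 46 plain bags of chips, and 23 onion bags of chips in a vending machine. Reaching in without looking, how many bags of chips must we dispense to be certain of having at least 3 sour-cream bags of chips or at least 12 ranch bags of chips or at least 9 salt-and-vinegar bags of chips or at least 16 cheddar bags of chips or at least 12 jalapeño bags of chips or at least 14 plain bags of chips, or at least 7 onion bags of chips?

67

The worst case stops just short of every target: 2 sour-cream, 11 ranch, 8 salt-and-vinegar, 15 cheddar, 11 jalapeño, 13 plain, 6 onion — 2 + 11 + 8 + 15 + 11 + 13 + 6 = 66 bags of chips.
One more bag of chips must push some flavor to its target, so 66 + 1 = 67.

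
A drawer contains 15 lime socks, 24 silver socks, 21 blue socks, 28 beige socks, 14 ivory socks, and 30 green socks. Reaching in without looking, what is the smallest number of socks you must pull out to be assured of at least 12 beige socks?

116

To avoid beige socks as long as possible, exhaust the other 5 colors first.
The worst case draws every non-beige sock first: 15 + 24 + 21 + 14 + 30 = 104.
The next 12 draws are then forced to be beige, giving 104 + 12 = 116.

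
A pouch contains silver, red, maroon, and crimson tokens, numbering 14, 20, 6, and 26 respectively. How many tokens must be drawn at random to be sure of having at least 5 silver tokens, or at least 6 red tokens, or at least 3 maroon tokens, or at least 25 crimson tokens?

The worst case stops just short of every target: 4 silver, 5 red, 2 maroon, 24 crimson — 4 + 5 + 2 + 24 = 35 tokens.
One more token must push some color to its target, so 35 + 1 = 36.

36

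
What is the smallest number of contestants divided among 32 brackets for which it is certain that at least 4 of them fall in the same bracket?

97

There are 32 brackets acting as pigeonholes.
With 32 × 3 = 96 contestants we could place exactly 3 in each, with no class reaching 4.
One more forces some class to hold 4, so 96 + 1 = 97.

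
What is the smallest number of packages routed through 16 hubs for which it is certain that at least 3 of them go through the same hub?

There are 16 hubs acting as pigeonholes.
With 16 × 2 = 32 packages we could place exactly 2 in each, with no class reaching 3.
One more forces some class to hold 3, so 32 + 1 = 33.

33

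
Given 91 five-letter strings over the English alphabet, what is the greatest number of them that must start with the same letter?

There are 26 possible first letters, which serve as the pigeonholes.
If each of the 26 possible first letters held at most 3, the total would be at most 26 × 3 = 78 < 91, a contradiction.
So at least one holds ⌈91/26⌉ = 4.

4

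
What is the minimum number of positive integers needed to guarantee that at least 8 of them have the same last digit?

There are 10 possible last digits acting as pigeonholes.
With 10 × 7 = 70 positive integers we could place exactly 7 in each, with no class reaching 8.
One more forces some class to hold 8, so 70 + 1 = 71.

71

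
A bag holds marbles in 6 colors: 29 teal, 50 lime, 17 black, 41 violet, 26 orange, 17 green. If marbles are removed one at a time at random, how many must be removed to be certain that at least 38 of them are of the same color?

164

In the worst case we take at most 37 of each color, but all 29 teal, all 17 black, all 26 orange, and all 17 green (fewer than 37), giving 29 + 37 + 17 + 37 + 26 + 17 = 163.
One more marble then forces some color to 38, so 163 + 1 = 164.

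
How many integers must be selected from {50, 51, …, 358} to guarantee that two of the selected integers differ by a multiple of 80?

Group the integers by remainder mod 80; there are 80 residue classes, each nonempty in this range.
Choosing one from each class (80 integers) avoids any shared remainder.
One more choice must repeat a class, so two differ by a multiple of 80. Hence 80 + 1 = 81.

81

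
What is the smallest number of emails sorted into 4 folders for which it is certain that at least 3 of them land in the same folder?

There are 4 folders acting as pigeonholes.
With 4 × 2 = 8 emails we could place exactly 2 in each, with no class reaching 3.
One more forces some class to hold 3, so 8 + 1 = 9.

9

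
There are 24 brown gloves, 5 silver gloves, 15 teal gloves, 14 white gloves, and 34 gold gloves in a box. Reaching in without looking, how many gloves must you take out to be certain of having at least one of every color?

The hardest color to obtain is silver: we could draw every other glove first — 92 − 5 = 87 gloves — without a single silver one.
The next draw must be silver, so 87 + 1 = 88.

88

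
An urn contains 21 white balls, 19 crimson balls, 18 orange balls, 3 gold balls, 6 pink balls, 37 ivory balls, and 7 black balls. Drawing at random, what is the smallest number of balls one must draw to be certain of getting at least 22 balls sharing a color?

96

In the worst case we take at most 21 of each color, but all 19 crimson, all 18 orange, all 3 gold, all 6 pink, and all 7 black (fewer than 21), giving 21 + 19 + 18 + 3 + 6 + 21 + 7 = 95.
One more ball then forces some color to 22, so 95 + 1 = 96.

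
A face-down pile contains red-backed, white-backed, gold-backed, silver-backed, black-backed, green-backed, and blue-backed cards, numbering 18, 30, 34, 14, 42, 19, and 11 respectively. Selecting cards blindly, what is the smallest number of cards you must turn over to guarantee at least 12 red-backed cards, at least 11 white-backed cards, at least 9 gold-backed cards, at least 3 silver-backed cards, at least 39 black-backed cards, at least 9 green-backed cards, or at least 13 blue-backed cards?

89

Each of the 7 back colors has its own threshold; avoid all of them simultaneously.
The worst case stops just short of every target: 11 red-backed, 10 white-backed, 8 gold-backed, 2 silver-backed, 38 black-backed, 8 green-backed, all 11 blue-backed — 11 + 10 + 8 + 2 + 38 + 8 + 11 = 88 cards.
One more card must push some back color to its target, so 88 + 1 = 89.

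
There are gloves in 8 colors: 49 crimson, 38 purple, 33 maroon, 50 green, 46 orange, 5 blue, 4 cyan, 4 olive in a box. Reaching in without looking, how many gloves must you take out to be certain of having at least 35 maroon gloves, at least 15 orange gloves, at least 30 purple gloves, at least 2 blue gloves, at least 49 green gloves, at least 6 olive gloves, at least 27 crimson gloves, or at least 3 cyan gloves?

The worst case stops just short of every target: 26 crimson, 29 purple, all 33 maroon, 48 green, 14 orange, 1 blue, 2 cyan, all 4 olive — 26 + 29 + 33 + 48 + 14 + 1 + 2 + 4 = 157 gloves.
One more glove must push some color to its target, so 157 + 1 = 158.

158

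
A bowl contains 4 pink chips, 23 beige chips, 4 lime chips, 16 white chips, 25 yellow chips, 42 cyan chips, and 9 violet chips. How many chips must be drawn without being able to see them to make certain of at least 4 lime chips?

To avoid lime chips as long as possible, exhaust the other 6 colors first.
The worst case draws every non-lime chip first: 4 + 23 + 16 + 25 + 42 + 9 = 119.
The next 4 draws are then forced to be lime, giving 119 + 4 = 123.

123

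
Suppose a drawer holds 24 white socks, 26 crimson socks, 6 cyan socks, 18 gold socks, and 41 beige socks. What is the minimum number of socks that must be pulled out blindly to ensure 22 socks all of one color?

In the worst case we take at most 21 of each color, but all 6 cyan and all 18 gold (fewer than 21), giving 21 + 21 + 6 + 18 + 21 = 87.
One more sock then forces some color to 22, so 87 + 1 = 88.

88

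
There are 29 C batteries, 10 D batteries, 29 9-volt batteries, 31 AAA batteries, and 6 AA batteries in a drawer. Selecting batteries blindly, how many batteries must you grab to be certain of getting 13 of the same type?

53

In the worst case we take at most 12 of each type, but all 10 D and all 6 AA (fewer than 12), giving 12 + 10 + 12 + 12 + 6 = 52.
One more battery then forces some type to 13, so 52 + 1 = 53.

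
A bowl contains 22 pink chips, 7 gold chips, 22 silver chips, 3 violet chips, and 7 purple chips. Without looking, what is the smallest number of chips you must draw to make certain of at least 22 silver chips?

61

The worst case draws every non-silver chip first: 22 + 7 + 3 + 7 = 39.
The next 22 draws are then forced to be silver, giving 39 + 22 = 61.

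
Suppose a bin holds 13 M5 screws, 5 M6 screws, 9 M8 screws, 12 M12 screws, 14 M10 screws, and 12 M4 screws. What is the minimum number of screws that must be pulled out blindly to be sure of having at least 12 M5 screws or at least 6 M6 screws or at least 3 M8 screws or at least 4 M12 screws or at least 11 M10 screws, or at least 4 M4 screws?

35

The worst case stops just short of every target: 11 M5, 5 M6, 2 M8, 3 M12, 10 M10, 3 M4 — 11 + 5 + 2 + 3 + 10 + 3 = 34 screws.
One more screw must push some size to its target, so 34 + 1 = 35.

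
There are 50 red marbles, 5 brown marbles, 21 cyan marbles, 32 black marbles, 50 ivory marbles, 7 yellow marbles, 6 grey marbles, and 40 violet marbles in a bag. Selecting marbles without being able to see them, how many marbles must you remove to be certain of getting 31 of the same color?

In the worst case we take at most 30 of each color, but all 5 brown, all 21 cyan, all 7 yellow, and all 6 grey (fewer than 30), giving 30 + 5 + 21 + 30 + 30 + 7 + 6 + 30 = 159.
One more marble then forces some color to 31, so 159 + 1 = 160.

160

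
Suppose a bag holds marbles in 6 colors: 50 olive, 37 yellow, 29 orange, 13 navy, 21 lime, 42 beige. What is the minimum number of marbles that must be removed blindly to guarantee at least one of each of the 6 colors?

The hardest color to obtain is navy: we could draw every other marble first — 192 − 13 = 179 marbles — without a single navy one.
The next draw must be navy, so 179 + 1 = 180.

180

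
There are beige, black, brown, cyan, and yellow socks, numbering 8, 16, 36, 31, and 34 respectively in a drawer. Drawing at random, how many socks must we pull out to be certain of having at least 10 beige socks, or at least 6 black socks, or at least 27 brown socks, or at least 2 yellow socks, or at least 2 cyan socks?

The worst case stops just short of every target: all 8 beige, 5 black, 26 brown, 1 cyan, 1 yellow — 8 + 5 + 26 + 1 + 1 = 41 socks.
One more sock must push some color to its target, so 41 + 1 = 42.

42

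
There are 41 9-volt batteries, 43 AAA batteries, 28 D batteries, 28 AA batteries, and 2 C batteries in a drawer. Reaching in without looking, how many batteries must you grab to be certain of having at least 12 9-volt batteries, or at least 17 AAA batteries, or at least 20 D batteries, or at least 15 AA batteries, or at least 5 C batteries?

The worst case stops just short of every target: 11 9-volt, 16 AAA, 19 D, 14 AA, all 2 C — 11 + 16 + 19 + 14 + 2 = 62 batteries.
One more battery must push some type to its target, so 62 + 1 = 63.

63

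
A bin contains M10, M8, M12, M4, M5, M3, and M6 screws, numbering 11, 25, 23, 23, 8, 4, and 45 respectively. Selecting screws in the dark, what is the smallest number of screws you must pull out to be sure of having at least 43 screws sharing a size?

137

Treat the 7 sizes as pigeonholes.
In the worst case we take at most 42 of each size, but all 11 M10, all 25 M8, all 23 M12, all 23 M4, all 8 M5, and all 4 M3 (fewer than 42), giving 11 + 25 + 23 + 23 + 8 + 4 + 42 = 136.
One more screw then forces some size to 43, so 136 + 1 = 137.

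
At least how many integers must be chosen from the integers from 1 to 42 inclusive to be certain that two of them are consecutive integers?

22

Partition {1, …, 42} into 21 pairs: {1,2}, {3,4}, …, {41,42}.
Choosing 21 integers — say the 21 even numbers 2, 4, …, 42 — takes one from each pair and avoids the property.
Choosing 22 forces two into the same pair by pigeonhole, and those are consecutive. So 22.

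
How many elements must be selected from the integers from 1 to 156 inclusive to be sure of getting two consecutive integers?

79

Partition {1, …, 156} into 78 pairs: {1,2}, {3,4}, …, {155,156}.
Choosing 78 integers — say the 78 even numbers 2, 4, …, 156 — takes one from each pair and avoids the property.
Choosing 79 forces two into the same pair by pigeonhole, and those are consecutive. So 79.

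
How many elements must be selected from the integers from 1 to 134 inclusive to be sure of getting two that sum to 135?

68

Partition {1, …, 134} into 67 pairs: {1,134}, {2,133}, …, {67,68}.
Choosing 67 integers — say the integers 1 through 67 — takes one from each pair and avoids the property.
Choosing 68 forces two into the same pair by pigeonhole, and those sum to 135. So 68.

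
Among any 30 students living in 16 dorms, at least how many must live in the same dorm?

2

The 30 students fall into 16 dorms.
If each of the 16 dorms held at most 1, the total would be at most 16 × 1 = 16 < 30, a contradiction.
So at least one holds ⌈30/16⌉ = 2.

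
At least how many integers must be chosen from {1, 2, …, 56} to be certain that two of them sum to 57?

Partition {1, …, 56} into 28 pairs: {1,56}, {2,55}, …, {28,29}.
Choosing 28 integers — say the integers 1 through 28 — takes one from each pair and avoids the property.
Choosing 29 forces two into the same pair by pigeonhole, and those sum to 57. So 29.

29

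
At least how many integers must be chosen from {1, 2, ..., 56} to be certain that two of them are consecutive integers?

Partition {1, …, 56} into 28 pairs: {1,2}, {3,4}, …, {55,56}.
Choosing 28 integers — say the 28 even numbers 2, 4, …, 56 — takes one from each pair and avoids the property.
Choosing 29 forces two into the same pair by pigeonhole, and those are consecutive. So 29.

29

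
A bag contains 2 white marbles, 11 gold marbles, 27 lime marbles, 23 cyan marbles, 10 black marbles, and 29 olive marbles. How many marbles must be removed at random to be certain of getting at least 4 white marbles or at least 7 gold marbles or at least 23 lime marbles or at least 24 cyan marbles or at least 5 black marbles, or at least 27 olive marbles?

84

The worst case stops just short of every target: all 2 white, 6 gold, 22 lime, 23 cyan, 4 black, 26 olive — 2 + 6 + 22 + 23 + 4 + 26 = 83 marbles.
One more marble must push some color to its target, so 83 + 1 = 84.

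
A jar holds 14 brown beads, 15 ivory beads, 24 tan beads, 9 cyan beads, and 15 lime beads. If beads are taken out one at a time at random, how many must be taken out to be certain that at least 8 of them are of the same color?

36

The worst case takes 7 beads of each color without reaching 8 of any: 5 × 7 = 35.
The next bead must bring some color to 8, so 35 + 1 = 36.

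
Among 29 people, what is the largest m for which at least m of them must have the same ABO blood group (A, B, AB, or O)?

The 29 people fall into 4 ABO blood groups.
If each of the 4 ABO blood groups held at most 7, the total would be at most 4 × 7 = 28 < 29, a contradiction.
So at least one holds ⌈29/4⌉ = 8.

8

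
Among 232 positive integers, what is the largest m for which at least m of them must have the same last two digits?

There are 100 possible two-digit endings, which serve as the pigeonholes.
If each of the 100 possible two-digit endings held at most 2, the total would be at most 100 × 2 = 200 < 232, a contradiction.
So at least one holds ⌈232/100⌉ = 3.

3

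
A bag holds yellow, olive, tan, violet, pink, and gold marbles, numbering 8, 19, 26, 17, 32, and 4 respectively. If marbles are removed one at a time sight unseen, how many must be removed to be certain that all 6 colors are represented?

103

The hardest color to obtain is gold: we could draw every other marble first — 106 − 4 = 102 marbles — without a single gold one.
The next draw must be gold, so 102 + 1 = 103.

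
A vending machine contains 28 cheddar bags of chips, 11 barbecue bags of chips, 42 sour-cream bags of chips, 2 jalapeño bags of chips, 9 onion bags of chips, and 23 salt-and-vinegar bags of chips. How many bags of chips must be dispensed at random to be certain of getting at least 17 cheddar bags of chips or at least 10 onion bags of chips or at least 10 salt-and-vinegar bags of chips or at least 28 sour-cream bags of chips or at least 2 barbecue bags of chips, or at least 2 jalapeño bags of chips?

64

Each of the 6 flavors has its own threshold; avoid all of them simultaneously.
The worst case stops just short of every target: 16 cheddar, 1 barbecue, 27 sour-cream, 1 jalapeño, 9 onion, 9 salt-and-vinegar — 16 + 1 + 27 + 1 + 9 + 9 = 63 bags of chips.
One more bag of chips must push some flavor to its target, so 63 + 1 = 64.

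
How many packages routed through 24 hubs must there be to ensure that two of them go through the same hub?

There are 24 hubs acting as pigeonholes.
With 24 packages we could place one in each, avoiding any repeat.
One more forces some class to hold 2, so 24 + 1 = 25.

25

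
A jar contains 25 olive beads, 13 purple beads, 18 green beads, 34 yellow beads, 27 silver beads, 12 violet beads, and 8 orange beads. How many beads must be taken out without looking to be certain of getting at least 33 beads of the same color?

136

Treat the 7 colors as pigeonholes.
In the worst case we take at most 32 of each color, but all 25 olive, all 13 purple, all 18 green, all 27 silver, all 12 violet, and all 8 orange (fewer than 32), giving 25 + 13 + 18 + 32 + 27 + 12 + 8 = 135.
One more bead then forces some color to 33, so 135 + 1 = 136.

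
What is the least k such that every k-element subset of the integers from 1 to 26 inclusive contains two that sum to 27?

14

Partition {1, …, 26} into 13 pairs: {1,26}, {2,25}, …, {13,14}.
Choosing 13 integers — say the integers 1 through 13 — takes one from each pair and avoids the property.
Choosing 14 forces two into the same pair by pigeonhole, and those sum to 27. So 14.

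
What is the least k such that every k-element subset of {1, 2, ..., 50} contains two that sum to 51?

26

Partition {1, …, 50} into 25 pairs: {1,50}, {2,49}, …, {25,26}.
Choosing 25 integers — say the integers 1 through 25 — takes one from each pair and avoids the property.
Choosing 26 forces two into the same pair by pigeonhole, and those sum to 51. So 26.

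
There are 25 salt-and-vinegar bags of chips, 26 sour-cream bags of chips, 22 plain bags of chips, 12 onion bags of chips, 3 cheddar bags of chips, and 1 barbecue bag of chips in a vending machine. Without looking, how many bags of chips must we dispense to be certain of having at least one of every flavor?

89

The hardest flavor to obtain is barbecue: we could draw every other bag of chips first — 89 − 1 = 88 bags of chips — without a single barbecue one.
The next draw must be barbecue, so 88 + 1 = 89.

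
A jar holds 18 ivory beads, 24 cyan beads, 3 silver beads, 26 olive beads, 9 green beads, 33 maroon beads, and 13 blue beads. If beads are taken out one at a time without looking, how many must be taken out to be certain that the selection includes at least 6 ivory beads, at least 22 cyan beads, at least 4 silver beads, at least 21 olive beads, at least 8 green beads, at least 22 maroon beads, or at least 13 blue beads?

90

Each of the 7 colors has its own threshold; avoid all of them simultaneously.
The worst case stops just short of every target: 5 ivory, 21 cyan, 3 silver, 20 olive, 7 green, 21 maroon, 12 blue — 5 + 21 + 3 + 20 + 7 + 21 + 12 = 89 beads.
One more bead must push some color to its target, so 89 + 1 = 90.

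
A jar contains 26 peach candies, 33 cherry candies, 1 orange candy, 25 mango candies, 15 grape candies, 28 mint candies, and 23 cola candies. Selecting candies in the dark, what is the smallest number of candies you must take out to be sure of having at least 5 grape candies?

The worst case draws every non-grape candy first: 26 + 33 + 1 + 25 + 28 + 23 = 136.
The next 5 draws are then forced to be grape, giving 136 + 5 = 141.

141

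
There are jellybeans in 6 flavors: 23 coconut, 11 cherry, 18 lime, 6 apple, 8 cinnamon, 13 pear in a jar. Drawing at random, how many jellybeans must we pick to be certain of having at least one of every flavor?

The hardest flavor to obtain is apple: we could draw every other jellybean first — 79 − 6 = 73 jellybeans — without a single apple one.
The next draw must be apple, so 73 + 1 = 74.

74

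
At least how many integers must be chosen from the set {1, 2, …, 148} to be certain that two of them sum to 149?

75

Partition {1, …, 148} into 74 pairs: {1,148}, {2,147}, …, {74,75}.
Choosing 74 integers — say the integers 1 through 74 — takes one from each pair and avoids the property.
Choosing 75 forces two into the same pair by pigeonhole, and those sum to 149. So 75.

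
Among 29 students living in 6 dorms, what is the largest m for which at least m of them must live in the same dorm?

If each of the 6 dorms held at most 4, the total would be at most 6 × 4 = 24 < 29, a contradiction.
So at least one holds ⌈29/6⌉ = 5.

5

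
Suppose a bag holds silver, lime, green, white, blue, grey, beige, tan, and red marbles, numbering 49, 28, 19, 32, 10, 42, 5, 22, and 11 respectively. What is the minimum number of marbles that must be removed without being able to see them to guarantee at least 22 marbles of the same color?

In the worst case we take at most 21 of each color, but all 19 green, all 10 blue, all 5 beige, and all 11 red (fewer than 21), giving 21 + 21 + 19 + 21 + 10 + 21 + 5 + 21 + 11 = 150.
One more marble then forces some color to 22, so 150 + 1 = 151.

151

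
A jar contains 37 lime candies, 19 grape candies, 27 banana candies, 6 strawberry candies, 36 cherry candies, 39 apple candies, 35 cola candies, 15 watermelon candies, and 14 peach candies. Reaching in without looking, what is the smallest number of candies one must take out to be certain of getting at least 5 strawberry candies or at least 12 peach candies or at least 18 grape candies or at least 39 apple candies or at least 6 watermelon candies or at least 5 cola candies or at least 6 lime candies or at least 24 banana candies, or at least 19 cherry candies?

126

The worst case stops just short of every target: 5 lime, 17 grape, 23 banana, 4 strawberry, 18 cherry, 38 apple, 4 cola, 5 watermelon, 11 peach — 5 + 17 + 23 + 4 + 18 + 38 + 4 + 5 + 11 = 125 candies.
One more candy must push some flavor to its target, so 125 + 1 = 126.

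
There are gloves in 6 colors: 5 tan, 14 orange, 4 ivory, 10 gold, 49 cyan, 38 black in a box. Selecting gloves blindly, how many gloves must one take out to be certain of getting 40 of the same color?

111

In the worst case we take at most 39 of each color, but all 5 tan, all 14 orange, all 4 ivory, all 10 gold, and all 38 black (fewer than 39), giving 5 + 14 + 4 + 10 + 39 + 38 = 110.
One more glove then forces some color to 40, so 110 + 1 = 111.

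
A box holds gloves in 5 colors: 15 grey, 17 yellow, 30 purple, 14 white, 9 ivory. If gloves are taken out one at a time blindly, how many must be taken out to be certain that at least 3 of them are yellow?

To avoid yellow gloves as long as possible, exhaust the other 4 colors first.
The worst case draws every non-yellow glove first: 15 + 30 + 14 + 9 = 68.
The next 3 draws are then forced to be yellow, giving 68 + 3 = 71.

71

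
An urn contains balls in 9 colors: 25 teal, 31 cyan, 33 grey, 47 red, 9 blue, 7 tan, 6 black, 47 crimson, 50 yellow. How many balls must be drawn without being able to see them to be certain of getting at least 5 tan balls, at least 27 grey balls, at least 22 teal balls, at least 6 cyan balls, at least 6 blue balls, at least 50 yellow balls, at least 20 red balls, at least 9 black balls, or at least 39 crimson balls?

174

The worst case stops just short of every target: 21 teal, 5 cyan, 26 grey, 19 red, 5 blue, 4 tan, all 6 black, 38 crimson, 49 yellow — 21 + 5 + 26 + 19 + 5 + 4 + 6 + 38 + 49 = 173 balls.
One more ball must push some color to its target, so 173 + 1 = 174.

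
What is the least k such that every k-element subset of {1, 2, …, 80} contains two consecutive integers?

Partition {1, …, 80} into 40 pairs: {1,2}, {3,4}, …, {79,80}.
Choosing 40 integers — say the 40 even numbers 2, 4, …, 80 — takes one from each pair and avoids the property.
Choosing 41 forces two into the same pair by pigeonhole, and those are consecutive. So 41.

41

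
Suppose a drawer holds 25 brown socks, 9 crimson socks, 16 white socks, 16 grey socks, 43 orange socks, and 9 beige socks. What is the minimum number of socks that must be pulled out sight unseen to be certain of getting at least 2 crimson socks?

To avoid crimson socks as long as possible, exhaust the other 5 colors first.
The worst case draws every non-crimson sock first: 25 + 16 + 16 + 43 + 9 = 109.
The next 2 draws are then forced to be crimson, giving 109 + 2 = 111.

111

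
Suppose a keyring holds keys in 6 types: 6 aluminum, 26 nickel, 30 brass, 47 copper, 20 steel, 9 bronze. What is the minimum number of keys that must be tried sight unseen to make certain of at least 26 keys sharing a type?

111

In the worst case we take at most 25 of each type, but all 6 aluminum, all 20 steel, and all 9 bronze (fewer than 25), giving 6 + 25 + 25 + 25 + 20 + 9 = 110.
One more key then forces some type to 26, so 110 + 1 = 111.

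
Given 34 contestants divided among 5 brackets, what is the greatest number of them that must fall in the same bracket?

If each of the 5 brackets held at most 6, the total would be at most 5 × 6 = 30 < 34, a contradiction.
So at least one holds ⌈34/5⌉ = 7.

7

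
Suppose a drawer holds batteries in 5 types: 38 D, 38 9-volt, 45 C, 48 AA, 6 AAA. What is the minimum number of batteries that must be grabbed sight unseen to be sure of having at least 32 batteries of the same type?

131

In the worst case we take at most 31 of each type, but all 6 AAA (fewer than 31), giving 31 + 31 + 31 + 31 + 6 = 130.
One more battery then forces some type to 32, so 130 + 1 = 131.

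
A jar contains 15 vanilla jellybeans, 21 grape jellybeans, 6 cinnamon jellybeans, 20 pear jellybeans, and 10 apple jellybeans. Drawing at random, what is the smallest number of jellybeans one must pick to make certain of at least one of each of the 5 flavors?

The hardest flavor to obtain is cinnamon: we could draw every other jellybean first — 72 − 6 = 66 jellybeans — without a single cinnamon one.
The next draw must be cinnamon, so 66 + 1 = 67.

67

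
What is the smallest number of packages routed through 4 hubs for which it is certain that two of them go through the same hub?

5

There are 4 hubs acting as pigeonholes.
With 4 packages we could place one in each, avoiding any repeat.
One more forces some class to hold 2, so 4 + 1 = 5.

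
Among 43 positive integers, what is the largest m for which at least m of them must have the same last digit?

There are 10 possible last digits, which serve as the pigeonholes.
If each of the 10 possible last digits held at most 4, the total would be at most 10 × 4 = 40 < 43, a contradiction.
So at least one holds ⌈43/10⌉ = 5.

5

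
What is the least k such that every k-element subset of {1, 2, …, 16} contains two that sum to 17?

Partition {1, …, 16} into 8 pairs: {1,16}, {2,15}, …, {8,9}.
Choosing 8 integers — say the integers 1 through 8 — takes one from each pair and avoids the property.
Choosing 9 forces two into the same pair by pigeonhole, and those sum to 17. So 9.

9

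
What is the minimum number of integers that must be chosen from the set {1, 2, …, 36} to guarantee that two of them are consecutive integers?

Partition {1, …, 36} into 18 pairs: {1,2}, {3,4}, …, {35,36}.
Choosing 18 integers — say the 18 even numbers 2, 4, …, 36 — takes one from each pair and avoids the property.
Choosing 19 forces two into the same pair by pigeonhole, and those are consecutive. So 19.

19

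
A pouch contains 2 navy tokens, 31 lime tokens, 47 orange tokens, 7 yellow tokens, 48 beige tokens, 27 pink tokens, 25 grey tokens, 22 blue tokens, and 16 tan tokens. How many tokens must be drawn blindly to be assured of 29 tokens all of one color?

184

In the worst case we take at most 28 of each color, but all 2 navy, all 7 yellow, all 27 pink, all 25 grey, all 22 blue, and all 16 tan (fewer than 28), giving 2 + 28 + 28 + 7 + 28 + 27 + 25 + 22 + 16 = 183.
One more token then forces some color to 29, so 183 + 1 = 184.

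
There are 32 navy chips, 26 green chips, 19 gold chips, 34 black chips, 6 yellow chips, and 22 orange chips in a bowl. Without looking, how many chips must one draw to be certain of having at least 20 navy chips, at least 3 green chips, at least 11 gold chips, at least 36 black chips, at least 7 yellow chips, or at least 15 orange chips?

86

The worst case stops just short of every target: 19 navy, 2 green, 10 gold, all 34 black, 6 yellow, 14 orange — 19 + 2 + 10 + 34 + 6 + 14 = 85 chips.
One more chip must push some color to its target, so 85 + 1 = 86.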